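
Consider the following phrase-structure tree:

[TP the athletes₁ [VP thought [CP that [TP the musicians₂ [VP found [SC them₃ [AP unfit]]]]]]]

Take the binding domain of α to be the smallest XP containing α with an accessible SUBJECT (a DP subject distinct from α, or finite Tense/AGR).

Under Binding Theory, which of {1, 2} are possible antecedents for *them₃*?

{1}

*them* is a pronoun, so Principle B applies: it must be free in its binding domain.
Binding domain of *them₃*: the embedded TP, whose subject is the musicians₂.
*the athletes₁* c-commands the pronoun but from outside its binding domain, and is not c-commanded by it → coindexation permitted.
*the musicians₂* c-commands the pronoun within its binding domain → coindexation would violate Principle B.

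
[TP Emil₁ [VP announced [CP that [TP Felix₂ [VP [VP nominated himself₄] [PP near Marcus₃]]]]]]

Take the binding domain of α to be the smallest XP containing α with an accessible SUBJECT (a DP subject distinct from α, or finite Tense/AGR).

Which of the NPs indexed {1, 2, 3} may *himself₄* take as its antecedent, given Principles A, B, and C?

*himself* is an anaphor, so Principle A applies: it must be bound in its binding domain.
Binding domain of *himself₄*: the embedded TP, whose subject is Felix₂.
*Emil₁* c-commands the anaphor but is outside its binding domain → cannot satisfy Principle A.
*Felix₂* c-commands the anaphor within its binding domain → licit binder.
*Marcus₃* does not c-command the anaphor → cannot bind it.

{2}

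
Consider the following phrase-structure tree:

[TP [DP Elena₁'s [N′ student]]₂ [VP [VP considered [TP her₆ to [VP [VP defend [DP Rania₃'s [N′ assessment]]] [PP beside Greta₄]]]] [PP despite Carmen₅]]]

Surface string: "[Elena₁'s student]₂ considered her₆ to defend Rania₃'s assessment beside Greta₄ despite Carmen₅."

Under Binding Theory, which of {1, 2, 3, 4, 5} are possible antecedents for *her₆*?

*her* is a pronoun, so Principle B applies: it must be free in its binding domain.
Binding domain of *her₆*: the matrix TP, whose subject is [Elena₁'s student]₂.
*Elena₁* and the pronoun do not c-command one another → neither Principle B nor Principle C is at stake; coindexation permitted.
*[Elena₁'s student]₂* c-commands the pronoun within its binding domain → coindexation would violate Principle B.
*Rania₃*: the pronoun c-commands this R-expression → coindexation would violate Principle C on *Rania₃*.
*Greta₄*: the pronoun c-commands this R-expression → coindexation would violate Principle C on *Greta₄*.
*Carmen₅* and the pronoun do not c-command one another → neither Principle B nor Principle C is at stake; coindexation permitted.

{1, 5}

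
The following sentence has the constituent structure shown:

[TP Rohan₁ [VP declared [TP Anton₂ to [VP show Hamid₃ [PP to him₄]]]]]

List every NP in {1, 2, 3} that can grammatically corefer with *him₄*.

*him* is a pronoun, so Principle B applies: it must be free in its binding domain.
Binding domain of *him₄*: the embedded TP, whose subject is Anton₂.
*Rohan₁* c-commands the pronoun but from outside its binding domain, and is not c-commanded by it → coindexation permitted.
*Anton₂* c-commands the pronoun within its binding domain → coindexation would violate Principle B.
*Hamid₃* c-commands the pronoun within its binding domain → coindexation would violate Principle B.

{1}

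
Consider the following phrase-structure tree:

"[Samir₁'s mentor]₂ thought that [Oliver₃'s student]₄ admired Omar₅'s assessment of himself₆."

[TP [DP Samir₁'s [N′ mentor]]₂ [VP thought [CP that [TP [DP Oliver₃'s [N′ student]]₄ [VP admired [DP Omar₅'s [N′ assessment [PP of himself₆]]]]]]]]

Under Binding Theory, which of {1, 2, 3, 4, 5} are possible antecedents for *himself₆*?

{5}

*himself* is an anaphor, so Principle A applies: it must be bound in its binding domain.
Binding domain of *himself₆*: the possessed DP, whose subject is Omar₅.
*Samir₁* does not c-command the anaphor → cannot bind it.
*[Samir₁'s mentor]₂* c-commands the anaphor but is outside its binding domain → cannot satisfy Principle A.
*Oliver₃* does not c-command the anaphor → cannot bind it.
*[Oliver₃'s student]₄* c-commands the anaphor but is outside its binding domain → cannot satisfy Principle A.
*Omar₅* c-commands the anaphor within its binding domain → licit binder.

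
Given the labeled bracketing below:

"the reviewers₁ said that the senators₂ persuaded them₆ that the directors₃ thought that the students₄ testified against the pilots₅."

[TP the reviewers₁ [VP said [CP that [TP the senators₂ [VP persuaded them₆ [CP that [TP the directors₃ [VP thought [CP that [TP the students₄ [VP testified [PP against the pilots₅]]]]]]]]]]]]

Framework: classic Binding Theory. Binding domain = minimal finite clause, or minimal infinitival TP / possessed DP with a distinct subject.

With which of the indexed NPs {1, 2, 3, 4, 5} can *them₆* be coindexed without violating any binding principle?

{1}

*them* is a pronoun, so Principle B applies: it must be free in its binding domain.
Binding domain of *them₆*: the embedded TP, whose subject is the senators₂.
*the reviewers₁* c-commands the pronoun but from outside its binding domain, and is not c-commanded by it → coindexation permitted.
*the senators₂* c-commands the pronoun within its binding domain → coindexation would violate Principle B.
*the directors₃*: the pronoun c-commands this R-expression → coindexation would violate Principle C on *the directors₃*.
*the students₄*: the pronoun c-commands this R-expression → coindexation would violate Principle C on *the students₄*.
*the pilots₅*: the pronoun c-commands this R-expression → coindexation would violate Principle C on *the pilots₅*.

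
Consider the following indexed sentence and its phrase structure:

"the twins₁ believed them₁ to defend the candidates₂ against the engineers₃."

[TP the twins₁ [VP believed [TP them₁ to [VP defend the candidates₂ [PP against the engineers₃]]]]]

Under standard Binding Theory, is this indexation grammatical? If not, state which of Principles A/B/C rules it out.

The two coindexed NPs are *the twins₁* and *them₁*.
*them₁* is a pronoun. Its binding domain is the matrix TP, whose subject is the twins₁.
*the twins₁* c-commands it within that domain and carries the same index.
The pronoun is locally bound → Principle B violation.

Principle B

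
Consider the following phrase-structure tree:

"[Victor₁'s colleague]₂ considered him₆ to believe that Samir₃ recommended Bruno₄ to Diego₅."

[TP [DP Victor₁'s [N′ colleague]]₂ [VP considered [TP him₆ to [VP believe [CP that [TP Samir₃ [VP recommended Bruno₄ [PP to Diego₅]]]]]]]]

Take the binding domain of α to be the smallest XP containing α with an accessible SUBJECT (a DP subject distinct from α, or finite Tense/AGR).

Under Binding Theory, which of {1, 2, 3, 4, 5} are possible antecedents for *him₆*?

*him* is a pronoun, so Principle B applies: it must be free in its binding domain.
Binding domain of *him₆*: the matrix TP, whose subject is [Victor₁'s colleague]₂.
*Victor₁* and the pronoun do not c-command one another → neither Principle B nor Principle C is at stake; coindexation permitted.
*[Victor₁'s colleague]₂* c-commands the pronoun within its binding domain → coindexation would violate Principle B.
*Samir₃*: the pronoun c-commands this R-expression → coindexation would violate Principle C on *Samir₃*.
*Bruno₄*: the pronoun c-commands this R-expression → coindexation would violate Principle C on *Bruno₄*.
*Diego₅*: the pronoun c-commands this R-expression → coindexation would violate Principle C on *Diego₅*.

{1}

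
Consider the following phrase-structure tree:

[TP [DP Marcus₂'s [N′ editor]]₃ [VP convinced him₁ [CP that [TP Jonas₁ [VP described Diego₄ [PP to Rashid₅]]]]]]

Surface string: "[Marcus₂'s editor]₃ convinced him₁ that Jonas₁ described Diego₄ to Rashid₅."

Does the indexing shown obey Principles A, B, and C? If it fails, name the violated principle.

Principle C

The two coindexed NPs are *him₁* and *Jonas₁*.
*Jonas₁* is an R-expression. Principle C requires it to be free everywhere.
*him₁* c-commands it and carries the same index.
The R-expression is bound → Principle C violation.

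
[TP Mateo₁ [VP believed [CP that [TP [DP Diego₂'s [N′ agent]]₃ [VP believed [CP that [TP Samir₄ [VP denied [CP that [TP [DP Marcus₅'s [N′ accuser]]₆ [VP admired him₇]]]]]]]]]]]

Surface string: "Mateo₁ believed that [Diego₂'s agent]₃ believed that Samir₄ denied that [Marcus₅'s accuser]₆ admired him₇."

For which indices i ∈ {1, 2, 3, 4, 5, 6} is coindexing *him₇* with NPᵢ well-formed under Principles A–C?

*him* is a pronoun, so Principle B applies: it must be free in its binding domain.
Binding domain of *him₇*: the embedded TP, whose subject is [Marcus₅'s accuser]₆.
*Mateo₁* c-commands the pronoun but from outside its binding domain, and is not c-commanded by it → coindexation permitted.
*Diego₂* and the pronoun do not c-command one another → neither Principle B nor Principle C is at stake; coindexation permitted.
*[Diego₂'s agent]₃* c-commands the pronoun but from outside its binding domain, and is not c-commanded by it → coindexation permitted.
*Samir₄* c-commands the pronoun but from outside its binding domain, and is not c-commanded by it → coindexation permitted.
*Marcus₅* and the pronoun do not c-command one another → neither Principle B nor Principle C is at stake; coindexation permitted.
*[Marcus₅'s accuser]₆* c-commands the pronoun within its binding domain → coindexation would violate Principle B.

{1, 2, 3, 4, 5}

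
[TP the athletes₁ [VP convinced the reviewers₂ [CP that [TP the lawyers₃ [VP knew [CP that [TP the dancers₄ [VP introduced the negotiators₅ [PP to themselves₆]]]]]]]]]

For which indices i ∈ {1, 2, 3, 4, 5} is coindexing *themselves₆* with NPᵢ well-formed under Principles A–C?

*themselves* is an anaphor, so Principle A applies: it must be bound in its binding domain.
Binding domain of *themselves₆*: the embedded TP, whose subject is the dancers₄.
*the athletes₁* c-commands the anaphor but is outside its binding domain → cannot satisfy Principle A.
*the reviewers₂* c-commands the anaphor but is outside its binding domain → cannot satisfy Principle A.
*the lawyers₃* c-commands the anaphor but is outside its binding domain → cannot satisfy Principle A.
*the dancers₄* c-commands the anaphor within its binding domain → licit binder.
*the negotiators₅* c-commands the anaphor within its binding domain → licit binder.

{4, 5}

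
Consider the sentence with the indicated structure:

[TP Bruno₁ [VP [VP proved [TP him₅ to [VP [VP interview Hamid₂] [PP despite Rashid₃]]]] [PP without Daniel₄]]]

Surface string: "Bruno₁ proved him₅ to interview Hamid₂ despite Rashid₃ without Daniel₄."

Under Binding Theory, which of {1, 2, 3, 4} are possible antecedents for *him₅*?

{4}

*him* is a pronoun, so Principle B applies: it must be free in its binding domain.
Binding domain of *him₅*: the matrix TP, whose subject is Bruno₁.
*Bruno₁* c-commands the pronoun within its binding domain → coindexation would violate Principle B.
*Hamid₂*: the pronoun c-commands this R-expression → coindexation would violate Principle C on *Hamid₂*.
*Rashid₃*: the pronoun c-commands this R-expression → coindexation would violate Principle C on *Rashid₃*.
*Daniel₄* and the pronoun do not c-command one another → neither Principle B nor Principle C is at stake; coindexation permitted.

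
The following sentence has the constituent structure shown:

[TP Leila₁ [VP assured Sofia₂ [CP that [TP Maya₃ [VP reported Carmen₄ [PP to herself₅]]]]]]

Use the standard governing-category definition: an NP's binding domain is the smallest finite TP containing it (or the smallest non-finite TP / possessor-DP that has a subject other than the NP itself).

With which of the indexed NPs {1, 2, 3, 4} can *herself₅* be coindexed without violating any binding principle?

{3, 4}

*herself* is an anaphor, so Principle A applies: it must be bound in its binding domain.
Binding domain of *herself₅*: the embedded TP, whose subject is Maya₃.
*Leila₁* c-commands the anaphor but is outside its binding domain → cannot satisfy Principle A.
*Sofia₂* c-commands the anaphor but is outside its binding domain → cannot satisfy Principle A.
*Maya₃* c-commands the anaphor within its binding domain → licit binder.
*Carmen₄* c-commands the anaphor within its binding domain → licit binder.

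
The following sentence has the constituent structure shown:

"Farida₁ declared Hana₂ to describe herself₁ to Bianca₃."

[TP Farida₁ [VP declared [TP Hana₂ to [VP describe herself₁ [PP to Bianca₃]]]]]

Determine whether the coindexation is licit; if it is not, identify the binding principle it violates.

The two coindexed NPs are *Farida₁* and *herself₁*.
*herself₁* is an anaphor. Principle A requires it to be bound within its binding domain — the embedded TP, whose subject is Hana₂.
Within that domain it is c-commanded by *Hana₂*, which does not share its index.
*Farida₁* does c-command the anaphor, but from outside its binding domain.
The anaphor is unbound in its domain → Principle A violation.

Principle A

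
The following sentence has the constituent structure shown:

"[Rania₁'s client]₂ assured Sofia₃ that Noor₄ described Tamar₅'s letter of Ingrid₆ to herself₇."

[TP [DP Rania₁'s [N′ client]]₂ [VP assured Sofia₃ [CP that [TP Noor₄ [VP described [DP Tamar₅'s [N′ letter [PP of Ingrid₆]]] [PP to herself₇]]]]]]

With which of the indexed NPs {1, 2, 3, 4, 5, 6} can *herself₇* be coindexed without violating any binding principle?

*herself* is an anaphor, so Principle A applies: it must be bound in its binding domain.
Binding domain of *herself₇*: the embedded TP, whose subject is Noor₄.
*Rania₁* does not c-command the anaphor → cannot bind it.
*[Rania₁'s client]₂* c-commands the anaphor but is outside its binding domain → cannot satisfy Principle A.
*Sofia₃* c-commands the anaphor but is outside its binding domain → cannot satisfy Principle A.
*Noor₄* c-commands the anaphor within its binding domain → licit binder.
*Tamar₅* does not c-command the anaphor → cannot bind it.
*Ingrid₆* does not c-command the anaphor → cannot bind it.

{4}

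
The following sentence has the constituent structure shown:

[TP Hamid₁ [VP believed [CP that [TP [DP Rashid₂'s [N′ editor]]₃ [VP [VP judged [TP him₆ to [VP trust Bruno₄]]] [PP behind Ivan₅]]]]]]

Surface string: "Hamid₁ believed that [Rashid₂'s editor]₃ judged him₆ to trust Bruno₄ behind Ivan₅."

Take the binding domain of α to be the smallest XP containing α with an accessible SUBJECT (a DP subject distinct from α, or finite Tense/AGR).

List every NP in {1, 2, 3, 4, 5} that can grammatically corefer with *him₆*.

{1, 2, 5}

*him* is a pronoun, so Principle B applies: it must be free in its binding domain.
Binding domain of *him₆*: the embedded TP, whose subject is [Rashid₂'s editor]₃.
*Hamid₁* c-commands the pronoun but from outside its binding domain, and is not c-commanded by it → coindexation permitted.
*Rashid₂* and the pronoun do not c-command one another → neither Principle B nor Principle C is at stake; coindexation permitted.
*[Rashid₂'s editor]₃* c-commands the pronoun within its binding domain → coindexation would violate Principle B.
*Bruno₄*: the pronoun c-commands this R-expression → coindexation would violate Principle C on *Bruno₄*.
*Ivan₅* and the pronoun do not c-command one another → neither Principle B nor Principle C is at stake; coindexation permitted.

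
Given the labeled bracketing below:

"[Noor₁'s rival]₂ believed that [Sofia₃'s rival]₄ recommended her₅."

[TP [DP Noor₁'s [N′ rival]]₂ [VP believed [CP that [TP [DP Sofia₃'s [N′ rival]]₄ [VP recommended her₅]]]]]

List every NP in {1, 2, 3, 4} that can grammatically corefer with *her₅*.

{1, 2, 3}

*her* is a pronoun, so Principle B applies: it must be free in its binding domain.
Binding domain of *her₅*: the embedded TP, whose subject is [Sofia₃'s rival]₄.
*Noor₁* and the pronoun do not c-command one another → neither Principle B nor Principle C is at stake; coindexation permitted.
*[Noor₁'s rival]₂* c-commands the pronoun but from outside its binding domain, and is not c-commanded by it → coindexation permitted.
*Sofia₃* and the pronoun do not c-command one another → neither Principle B nor Principle C is at stake; coindexation permitted.
*[Sofia₃'s rival]₄* c-commands the pronoun within its binding domain → coindexation would violate Principle B.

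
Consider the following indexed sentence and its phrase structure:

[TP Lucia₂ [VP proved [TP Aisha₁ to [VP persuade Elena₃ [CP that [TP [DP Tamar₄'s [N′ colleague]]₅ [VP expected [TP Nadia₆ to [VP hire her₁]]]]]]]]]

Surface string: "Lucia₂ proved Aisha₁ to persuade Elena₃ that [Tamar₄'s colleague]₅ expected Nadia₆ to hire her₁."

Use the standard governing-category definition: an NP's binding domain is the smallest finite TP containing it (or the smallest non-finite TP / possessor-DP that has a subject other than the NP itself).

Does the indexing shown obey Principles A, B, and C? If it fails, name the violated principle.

grammatical

The two coindexed NPs are *Aisha₁* and *her₁*.
*her₁* is a pronoun; its binding domain is the embedded TP, whose subject is Nadia₆. Within that domain it is c-commanded only by *Nadia₆*, which carries a different index — the pronoun is free locally, so Principle B holds.
*Aisha₁* is an R-expression; *her₁* does not c-command it, and no other NP shares its index, so Principle C is satisfied.
All principles are respected.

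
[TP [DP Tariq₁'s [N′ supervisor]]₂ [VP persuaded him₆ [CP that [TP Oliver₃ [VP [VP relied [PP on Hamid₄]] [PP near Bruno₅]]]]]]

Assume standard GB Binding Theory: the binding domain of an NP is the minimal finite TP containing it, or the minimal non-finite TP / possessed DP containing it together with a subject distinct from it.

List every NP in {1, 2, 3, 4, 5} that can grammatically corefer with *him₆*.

{1}

*him* is a pronoun, so Principle B applies: it must be free in its binding domain.
Binding domain of *him₆*: the matrix TP, whose subject is [Tariq₁'s supervisor]₂.
*Tariq₁* and the pronoun do not c-command one another → neither Principle B nor Principle C is at stake; coindexation permitted.
*[Tariq₁'s supervisor]₂* c-commands the pronoun within its binding domain → coindexation would violate Principle B.
*Oliver₃*: the pronoun c-commands this R-expression → coindexation would violate Principle C on *Oliver₃*.
*Hamid₄*: the pronoun c-commands this R-expression → coindexation would violate Principle C on *Hamid₄*.
*Bruno₅*: the pronoun c-commands this R-expression → coindexation would violate Principle C on *Bruno₅*.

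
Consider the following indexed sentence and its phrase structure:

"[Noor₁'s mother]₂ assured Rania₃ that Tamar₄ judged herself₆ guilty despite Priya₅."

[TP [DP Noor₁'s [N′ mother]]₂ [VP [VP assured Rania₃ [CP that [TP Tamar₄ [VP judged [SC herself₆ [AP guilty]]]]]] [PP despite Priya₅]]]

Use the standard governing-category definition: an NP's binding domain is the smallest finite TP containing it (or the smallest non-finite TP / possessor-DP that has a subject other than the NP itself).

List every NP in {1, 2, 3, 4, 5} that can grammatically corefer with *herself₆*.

{4}

*herself* is an anaphor, so Principle A applies: it must be bound in its binding domain.
Binding domain of *herself₆*: the embedded TP, whose subject is Tamar₄.
*Noor₁* does not c-command the anaphor → cannot bind it.
*[Noor₁'s mother]₂* c-commands the anaphor but is outside its binding domain → cannot satisfy Principle A.
*Rania₃* c-commands the anaphor but is outside its binding domain → cannot satisfy Principle A.
*Tamar₄* c-commands the anaphor within its binding domain → licit binder.
*Priya₅* does not c-command the anaphor → cannot bind it.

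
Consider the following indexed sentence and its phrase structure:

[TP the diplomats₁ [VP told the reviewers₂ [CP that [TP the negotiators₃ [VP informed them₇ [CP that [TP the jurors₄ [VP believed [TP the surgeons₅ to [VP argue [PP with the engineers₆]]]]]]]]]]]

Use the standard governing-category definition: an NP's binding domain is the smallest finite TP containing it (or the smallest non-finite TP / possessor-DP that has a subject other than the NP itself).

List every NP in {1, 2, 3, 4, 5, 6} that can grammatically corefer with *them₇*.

{1, 2}

*them* is a pronoun, so Principle B applies: it must be free in its binding domain.
Binding domain of *them₇*: the embedded TP, whose subject is the negotiators₃.
*the diplomats₁* c-commands the pronoun but from outside its binding domain, and is not c-commanded by it → coindexation permitted.
*the reviewers₂* c-commands the pronoun but from outside its binding domain, and is not c-commanded by it → coindexation permitted.
*the negotiators₃* c-commands the pronoun within its binding domain → coindexation would violate Principle B.
*the jurors₄*: the pronoun c-commands this R-expression → coindexation would violate Principle C on *the jurors₄*.
*the surgeons₅*: the pronoun c-commands this R-expression → coindexation would violate Principle C on *the surgeons₅*.
*the engineers₆*: the pronoun c-commands this R-expression → coindexation would violate Principle C on *the engineers₆*.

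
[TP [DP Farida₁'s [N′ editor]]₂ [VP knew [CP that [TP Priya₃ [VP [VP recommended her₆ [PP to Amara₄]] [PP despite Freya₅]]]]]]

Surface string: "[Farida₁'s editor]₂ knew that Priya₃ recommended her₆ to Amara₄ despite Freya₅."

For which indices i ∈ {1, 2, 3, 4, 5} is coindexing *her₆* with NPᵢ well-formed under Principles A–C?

{1, 2, 5}

*her* is a pronoun, so Principle B applies: it must be free in its binding domain.
Binding domain of *her₆*: the embedded TP, whose subject is Priya₃.
*Farida₁* and the pronoun do not c-command one another → neither Principle B nor Principle C is at stake; coindexation permitted.
*[Farida₁'s editor]₂* c-commands the pronoun but from outside its binding domain, and is not c-commanded by it → coindexation permitted.
*Priya₃* c-commands the pronoun within its binding domain → coindexation would violate Principle B.
*Amara₄*: the pronoun c-commands this R-expression → coindexation would violate Principle C on *Amara₄*.
*Freya₅* and the pronoun do not c-command one another → neither Principle B nor Principle C is at stake; coindexation permitted.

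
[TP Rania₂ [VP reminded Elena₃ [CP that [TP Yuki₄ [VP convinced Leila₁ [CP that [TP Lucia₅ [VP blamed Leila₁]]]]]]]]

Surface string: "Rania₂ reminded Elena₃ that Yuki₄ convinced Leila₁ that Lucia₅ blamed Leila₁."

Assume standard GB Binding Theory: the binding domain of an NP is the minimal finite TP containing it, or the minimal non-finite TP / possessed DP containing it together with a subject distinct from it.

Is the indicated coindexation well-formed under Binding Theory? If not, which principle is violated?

Principle C

The two coindexed NPs are *Leila₁* (the lower occurrence) and *Leila₁* (the higher occurrence).
*Leila₁* (the lower occurrence) is an R-expression. Principle C requires it to be free everywhere.
*Leila₁* (the higher occurrence) c-commands it and carries the same index.
The R-expression is bound → Principle C violation.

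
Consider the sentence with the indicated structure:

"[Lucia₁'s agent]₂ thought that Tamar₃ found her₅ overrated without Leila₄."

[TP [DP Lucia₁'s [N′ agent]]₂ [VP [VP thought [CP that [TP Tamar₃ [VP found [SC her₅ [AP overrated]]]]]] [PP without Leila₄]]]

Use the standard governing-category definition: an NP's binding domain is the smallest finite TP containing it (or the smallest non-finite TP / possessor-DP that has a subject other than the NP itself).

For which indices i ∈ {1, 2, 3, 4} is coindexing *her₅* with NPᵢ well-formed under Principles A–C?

*her* is a pronoun, so Principle B applies: it must be free in its binding domain.
Binding domain of *her₅*: the embedded TP, whose subject is Tamar₃.
*Lucia₁* and the pronoun do not c-command one another → neither Principle B nor Principle C is at stake; coindexation permitted.
*[Lucia₁'s agent]₂* c-commands the pronoun but from outside its binding domain, and is not c-commanded by it → coindexation permitted.
*Tamar₃* c-commands the pronoun within its binding domain → coindexation would violate Principle B.
*Leila₄* and the pronoun do not c-command one another → neither Principle B nor Principle C is at stake; coindexation permitted.

{1, 2, 4}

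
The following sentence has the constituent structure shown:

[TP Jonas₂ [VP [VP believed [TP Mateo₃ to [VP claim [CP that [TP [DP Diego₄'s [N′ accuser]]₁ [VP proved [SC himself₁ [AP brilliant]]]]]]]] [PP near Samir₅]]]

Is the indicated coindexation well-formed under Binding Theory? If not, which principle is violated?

The two coindexed NPs are *[Diego₄'s accuser]₁* and *himself₁*.
*himself₁* is an anaphor; its binding domain is the embedded TP, whose subject is [Diego₄'s accuser]₁. *[Diego₄'s accuser]₁* c-commands it within that domain and shares its index, so Principle A is satisfied.
*[Diego₄'s accuser]₁* is an R-expression; *himself₁* does not c-command it, and no other NP shares its index, so Principle C is satisfied.
All principles are respected.

grammatical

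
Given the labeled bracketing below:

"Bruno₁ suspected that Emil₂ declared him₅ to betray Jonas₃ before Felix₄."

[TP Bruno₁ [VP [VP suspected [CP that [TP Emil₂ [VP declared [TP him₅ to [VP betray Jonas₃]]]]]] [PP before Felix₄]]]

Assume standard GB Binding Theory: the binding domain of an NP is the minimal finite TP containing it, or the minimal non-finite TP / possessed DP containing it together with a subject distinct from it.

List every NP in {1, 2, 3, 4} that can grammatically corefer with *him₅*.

*him* is a pronoun, so Principle B applies: it must be free in its binding domain.
Binding domain of *him₅*: the embedded TP, whose subject is Emil₂.
*Bruno₁* c-commands the pronoun but from outside its binding domain, and is not c-commanded by it → coindexation permitted.
*Emil₂* c-commands the pronoun within its binding domain → coindexation would violate Principle B.
*Jonas₃*: the pronoun c-commands this R-expression → coindexation would violate Principle C on *Jonas₃*.
*Felix₄* and the pronoun do not c-command one another → neither Principle B nor Principle C is at stake; coindexation permitted.

{1, 4}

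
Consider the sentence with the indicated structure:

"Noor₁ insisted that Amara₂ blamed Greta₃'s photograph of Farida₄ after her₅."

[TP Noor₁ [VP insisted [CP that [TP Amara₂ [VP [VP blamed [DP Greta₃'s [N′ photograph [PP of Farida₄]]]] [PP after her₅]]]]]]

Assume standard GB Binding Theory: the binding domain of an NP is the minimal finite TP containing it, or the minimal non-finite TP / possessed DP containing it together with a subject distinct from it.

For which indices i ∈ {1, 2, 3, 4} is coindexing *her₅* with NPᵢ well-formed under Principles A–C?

*her* is a pronoun, so Principle B applies: it must be free in its binding domain.
Binding domain of *her₅*: the embedded TP, whose subject is Amara₂.
*Noor₁* c-commands the pronoun but from outside its binding domain, and is not c-commanded by it → coindexation permitted.
*Amara₂* c-commands the pronoun within its binding domain → coindexation would violate Principle B.
*Greta₃* and the pronoun do not c-command one another → neither Principle B nor Principle C is at stake; coindexation permitted.
*Farida₄* and the pronoun do not c-command one another → neither Principle B nor Principle C is at stake; coindexation permitted.

{1, 3, 4}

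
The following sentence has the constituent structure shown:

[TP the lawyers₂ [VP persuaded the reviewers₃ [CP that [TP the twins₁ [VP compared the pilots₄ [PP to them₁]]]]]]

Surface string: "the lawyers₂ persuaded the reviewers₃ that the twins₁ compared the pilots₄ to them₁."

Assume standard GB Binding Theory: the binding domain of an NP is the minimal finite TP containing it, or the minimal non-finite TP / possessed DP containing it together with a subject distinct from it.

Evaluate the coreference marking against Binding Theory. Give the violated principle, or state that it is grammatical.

The two coindexed NPs are *the twins₁* and *them₁*.
*them₁* is a pronoun. Its binding domain is the embedded TP, whose subject is the twins₁.
*the twins₁* c-commands it within that domain and carries the same index.
The pronoun is locally bound → Principle B violation.

Principle B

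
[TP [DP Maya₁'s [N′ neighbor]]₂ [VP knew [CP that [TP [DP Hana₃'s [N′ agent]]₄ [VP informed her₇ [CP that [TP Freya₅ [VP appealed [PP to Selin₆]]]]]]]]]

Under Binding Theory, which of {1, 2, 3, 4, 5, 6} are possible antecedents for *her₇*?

{1, 2, 3}

*her* is a pronoun, so Principle B applies: it must be free in its binding domain.
Binding domain of *her₇*: the embedded TP, whose subject is [Hana₃'s agent]₄.
*Maya₁* and the pronoun do not c-command one another → neither Principle B nor Principle C is at stake; coindexation permitted.
*[Maya₁'s neighbor]₂* c-commands the pronoun but from outside its binding domain, and is not c-commanded by it → coindexation permitted.
*Hana₃* and the pronoun do not c-command one another → neither Principle B nor Principle C is at stake; coindexation permitted.
*[Hana₃'s agent]₄* c-commands the pronoun within its binding domain → coindexation would violate Principle B.
*Freya₅*: the pronoun c-commands this R-expression → coindexation would violate Principle C on *Freya₅*.
*Selin₆*: the pronoun c-commands this R-expression → coindexation would violate Principle C on *Selin₆*.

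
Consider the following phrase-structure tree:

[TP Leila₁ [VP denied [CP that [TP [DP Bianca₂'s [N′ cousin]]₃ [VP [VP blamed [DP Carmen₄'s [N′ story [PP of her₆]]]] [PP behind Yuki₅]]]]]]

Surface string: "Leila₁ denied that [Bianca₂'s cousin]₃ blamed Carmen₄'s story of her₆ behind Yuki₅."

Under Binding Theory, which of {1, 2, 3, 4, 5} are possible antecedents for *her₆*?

{1, 2, 3, 5}

*her* is a pronoun, so Principle B applies: it must be free in its binding domain.
Binding domain of *her₆*: the possessed DP, whose subject is Carmen₄.
*Leila₁* c-commands the pronoun but from outside its binding domain, and is not c-commanded by it → coindexation permitted.
*Bianca₂* and the pronoun do not c-command one another → neither Principle B nor Principle C is at stake; coindexation permitted.
*[Bianca₂'s cousin]₃* c-commands the pronoun but from outside its binding domain, and is not c-commanded by it → coindexation permitted.
*Carmen₄* c-commands the pronoun within its binding domain → coindexation would violate Principle B.
*Yuki₅* and the pronoun do not c-command one another → neither Principle B nor Principle C is at stake; coindexation permitted.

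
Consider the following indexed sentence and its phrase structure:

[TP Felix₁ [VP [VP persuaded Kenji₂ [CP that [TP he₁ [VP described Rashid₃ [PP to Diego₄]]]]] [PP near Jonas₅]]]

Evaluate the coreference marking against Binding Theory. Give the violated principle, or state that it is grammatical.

The two coindexed NPs are *Felix₁* and *he₁*.
*he₁* is a pronoun; nothing c-commands it within its binding domain (the embedded TP.), so Principle B holds trivially.
*Felix₁* is an R-expression; *he₁* does not c-command it, and no other NP shares its index, so Principle C is satisfied.
All principles are respected.

grammatical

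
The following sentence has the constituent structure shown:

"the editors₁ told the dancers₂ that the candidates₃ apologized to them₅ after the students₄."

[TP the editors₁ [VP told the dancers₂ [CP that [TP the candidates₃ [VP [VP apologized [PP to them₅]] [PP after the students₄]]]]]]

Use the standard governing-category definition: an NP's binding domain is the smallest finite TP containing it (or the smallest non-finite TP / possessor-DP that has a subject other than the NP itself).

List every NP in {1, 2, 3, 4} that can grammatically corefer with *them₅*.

{1, 2, 4}

*them* is a pronoun, so Principle B applies: it must be free in its binding domain.
Binding domain of *them₅*: the embedded TP, whose subject is the candidates₃.
*the editors₁* c-commands the pronoun but from outside its binding domain, and is not c-commanded by it → coindexation permitted.
*the dancers₂* c-commands the pronoun but from outside its binding domain, and is not c-commanded by it → coindexation permitted.
*the candidates₃* c-commands the pronoun within its binding domain → coindexation would violate Principle B.
*the students₄* and the pronoun do not c-command one another → neither Principle B nor Principle C is at stake; coindexation permitted.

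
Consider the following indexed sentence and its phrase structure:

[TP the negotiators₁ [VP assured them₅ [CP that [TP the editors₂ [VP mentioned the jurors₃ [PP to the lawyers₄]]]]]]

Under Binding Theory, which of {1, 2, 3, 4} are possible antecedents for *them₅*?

*them* is a pronoun, so Principle B applies: it must be free in its binding domain.
Binding domain of *them₅*: the matrix TP, whose subject is the negotiators₁.
*the negotiators₁* c-commands the pronoun within its binding domain → coindexation would violate Principle B.
*the editors₂*: the pronoun c-commands this R-expression → coindexation would violate Principle C on *the editors₂*.
*the jurors₃*: the pronoun c-commands this R-expression → coindexation would violate Principle C on *the jurors₃*.
*the lawyers₄*: the pronoun c-commands this R-expression → coindexation would violate Principle C on *the lawyers₄*.

none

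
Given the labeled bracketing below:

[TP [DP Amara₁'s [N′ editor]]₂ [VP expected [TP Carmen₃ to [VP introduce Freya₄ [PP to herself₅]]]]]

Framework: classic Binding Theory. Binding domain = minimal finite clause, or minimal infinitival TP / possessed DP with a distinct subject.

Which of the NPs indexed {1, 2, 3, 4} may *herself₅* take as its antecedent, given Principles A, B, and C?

{3, 4}

*herself* is an anaphor, so Principle A applies: it must be bound in its binding domain.
Binding domain of *herself₅*: the embedded TP, whose subject is Carmen₃.
*Amara₁* does not c-command the anaphor → cannot bind it.
*[Amara₁'s editor]₂* c-commands the anaphor but is outside its binding domain → cannot satisfy Principle A.
*Carmen₃* c-commands the anaphor within its binding domain → licit binder.
*Freya₄* c-commands the anaphor within its binding domain → licit binder.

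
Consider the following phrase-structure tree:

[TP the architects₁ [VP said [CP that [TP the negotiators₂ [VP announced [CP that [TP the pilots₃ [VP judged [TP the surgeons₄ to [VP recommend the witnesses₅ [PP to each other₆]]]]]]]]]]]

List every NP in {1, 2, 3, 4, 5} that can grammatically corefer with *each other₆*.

{4, 5}

*each other* is an anaphor, so Principle A applies: it must be bound in its binding domain.
Binding domain of *each other₆*: the embedded TP, whose subject is the surgeons₄.
*the architects₁* c-commands the anaphor but is outside its binding domain → cannot satisfy Principle A.
*the negotiators₂* c-commands the anaphor but is outside its binding domain → cannot satisfy Principle A.
*the pilots₃* c-commands the anaphor but is outside its binding domain → cannot satisfy Principle A.
*the surgeons₄* c-commands the anaphor within its binding domain → licit binder.
*the witnesses₅* c-commands the anaphor within its binding domain → licit binder.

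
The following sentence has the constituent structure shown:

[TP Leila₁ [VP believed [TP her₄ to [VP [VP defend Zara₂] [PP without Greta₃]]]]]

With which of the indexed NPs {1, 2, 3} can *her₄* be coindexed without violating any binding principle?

*her* is a pronoun, so Principle B applies: it must be free in its binding domain.
Binding domain of *her₄*: the matrix TP, whose subject is Leila₁.
*Leila₁* c-commands the pronoun within its binding domain → coindexation would violate Principle B.
*Zara₂*: the pronoun c-commands this R-expression → coindexation would violate Principle C on *Zara₂*.
*Greta₃*: the pronoun c-commands this R-expression → coindexation would violate Principle C on *Greta₃*.

none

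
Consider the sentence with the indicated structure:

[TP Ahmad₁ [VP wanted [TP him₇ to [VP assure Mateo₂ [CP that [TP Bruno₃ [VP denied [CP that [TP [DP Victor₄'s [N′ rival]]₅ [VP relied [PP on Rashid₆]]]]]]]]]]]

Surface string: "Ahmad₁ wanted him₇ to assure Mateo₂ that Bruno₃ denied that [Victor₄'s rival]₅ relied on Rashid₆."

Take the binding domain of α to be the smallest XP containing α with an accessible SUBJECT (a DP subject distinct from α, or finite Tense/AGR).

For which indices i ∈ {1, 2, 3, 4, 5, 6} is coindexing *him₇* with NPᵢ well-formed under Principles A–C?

*him* is a pronoun, so Principle B applies: it must be free in its binding domain.
Binding domain of *him₇*: the matrix TP, whose subject is Ahmad₁.
*Ahmad₁* c-commands the pronoun within its binding domain → coindexation would violate Principle B.
*Mateo₂*: the pronoun c-commands this R-expression → coindexation would violate Principle C on *Mateo₂*.
*Bruno₃*: the pronoun c-commands this R-expression → coindexation would violate Principle C on *Bruno₃*.
*Victor₄*: the pronoun c-commands this R-expression → coindexation would violate Principle C on *Victor₄*.
*[Victor₄'s rival]₅*: the pronoun c-commands this R-expression → coindexation would violate Principle C on *[Victor₄'s rival]₅*.
*Rashid₆*: the pronoun c-commands this R-expression → coindexation would violate Principle C on *Rashid₆*.

none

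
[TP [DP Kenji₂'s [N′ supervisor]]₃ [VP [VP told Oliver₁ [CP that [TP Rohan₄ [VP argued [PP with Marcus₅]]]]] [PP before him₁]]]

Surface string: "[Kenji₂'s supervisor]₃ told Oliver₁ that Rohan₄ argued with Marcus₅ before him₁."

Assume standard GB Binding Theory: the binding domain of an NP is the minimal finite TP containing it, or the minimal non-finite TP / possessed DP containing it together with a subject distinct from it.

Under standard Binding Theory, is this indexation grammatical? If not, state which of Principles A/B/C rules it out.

The two coindexed NPs are *Oliver₁* and *him₁*.
*him₁* is a pronoun; its binding domain is the matrix TP, whose subject is [Kenji₂'s supervisor]₃. Within that domain it is c-commanded only by *[Kenji₂'s supervisor]₃*, which carries a different index — the pronoun is free locally, so Principle B holds.
*Oliver₁* is an R-expression; *him₁* does not c-command it, and no other NP shares its index, so Principle C is satisfied.
All principles are respected.

grammatical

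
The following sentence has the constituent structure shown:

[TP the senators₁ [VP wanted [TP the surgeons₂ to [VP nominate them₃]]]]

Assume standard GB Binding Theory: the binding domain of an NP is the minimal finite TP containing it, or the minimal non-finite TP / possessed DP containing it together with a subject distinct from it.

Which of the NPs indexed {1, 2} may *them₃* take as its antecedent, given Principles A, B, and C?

*them* is a pronoun, so Principle B applies: it must be free in its binding domain.
Binding domain of *them₃*: the embedded TP, whose subject is the surgeons₂.
*the senators₁* c-commands the pronoun but from outside its binding domain, and is not c-commanded by it → coindexation permitted.
*the surgeons₂* c-commands the pronoun within its binding domain → coindexation would violate Principle B.

{1}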